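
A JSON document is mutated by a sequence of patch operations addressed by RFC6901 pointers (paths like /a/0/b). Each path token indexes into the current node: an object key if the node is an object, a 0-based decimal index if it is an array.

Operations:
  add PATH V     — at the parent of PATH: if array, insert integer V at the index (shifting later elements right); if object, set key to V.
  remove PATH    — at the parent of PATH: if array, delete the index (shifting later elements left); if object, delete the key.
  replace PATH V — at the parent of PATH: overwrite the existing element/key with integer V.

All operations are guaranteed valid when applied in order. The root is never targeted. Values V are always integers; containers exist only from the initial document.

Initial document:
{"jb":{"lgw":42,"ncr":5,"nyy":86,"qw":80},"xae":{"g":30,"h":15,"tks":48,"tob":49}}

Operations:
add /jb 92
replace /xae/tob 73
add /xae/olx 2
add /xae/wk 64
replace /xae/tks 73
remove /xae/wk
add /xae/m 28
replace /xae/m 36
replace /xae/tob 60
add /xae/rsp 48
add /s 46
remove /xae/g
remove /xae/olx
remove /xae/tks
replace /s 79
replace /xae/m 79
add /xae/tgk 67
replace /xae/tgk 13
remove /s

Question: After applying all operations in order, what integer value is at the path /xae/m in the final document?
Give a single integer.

Answer: 79

Derivation:
After op 1 (add /jb 92): {"jb":92,"xae":{"g":30,"h":15,"tks":48,"tob":49}}
After op 2 (replace /xae/tob 73): {"jb":92,"xae":{"g":30,"h":15,"tks":48,"tob":73}}
After op 3 (add /xae/olx 2): {"jb":92,"xae":{"g":30,"h":15,"olx":2,"tks":48,"tob":73}}
After op 4 (add /xae/wk 64): {"jb":92,"xae":{"g":30,"h":15,"olx":2,"tks":48,"tob":73,"wk":64}}
After op 5 (replace /xae/tks 73): {"jb":92,"xae":{"g":30,"h":15,"olx":2,"tks":73,"tob":73,"wk":64}}
After op 6 (remove /xae/wk): {"jb":92,"xae":{"g":30,"h":15,"olx":2,"tks":73,"tob":73}}
After op 7 (add /xae/m 28): {"jb":92,"xae":{"g":30,"h":15,"m":28,"olx":2,"tks":73,"tob":73}}
After op 8 (replace /xae/m 36): {"jb":92,"xae":{"g":30,"h":15,"m":36,"olx":2,"tks":73,"tob":73}}
After op 9 (replace /xae/tob 60): {"jb":92,"xae":{"g":30,"h":15,"m":36,"olx":2,"tks":73,"tob":60}}
After op 10 (add /xae/rsp 48): {"jb":92,"xae":{"g":30,"h":15,"m":36,"olx":2,"rsp":48,"tks":73,"tob":60}}
After op 11 (add /s 46): {"jb":92,"s":46,"xae":{"g":30,"h":15,"m":36,"olx":2,"rsp":48,"tks":73,"tob":60}}
After op 12 (remove /xae/g): {"jb":92,"s":46,"xae":{"h":15,"m":36,"olx":2,"rsp":48,"tks":73,"tob":60}}
After op 13 (remove /xae/olx): {"jb":92,"s":46,"xae":{"h":15,"m":36,"rsp":48,"tks":73,"tob":60}}
After op 14 (remove /xae/tks): {"jb":92,"s":46,"xae":{"h":15,"m":36,"rsp":48,"tob":60}}
After op 15 (replace /s 79): {"jb":92,"s":79,"xae":{"h":15,"m":36,"rsp":48,"tob":60}}
After op 16 (replace /xae/m 79): {"jb":92,"s":79,"xae":{"h":15,"m":79,"rsp":48,"tob":60}}
After op 17 (add /xae/tgk 67): {"jb":92,"s":79,"xae":{"h":15,"m":79,"rsp":48,"tgk":67,"tob":60}}
After op 18 (replace /xae/tgk 13): {"jb":92,"s":79,"xae":{"h":15,"m":79,"rsp":48,"tgk":13,"tob":60}}
After op 19 (remove /s): {"jb":92,"xae":{"h":15,"m":79,"rsp":48,"tgk":13,"tob":60}}
Value at /xae/m: 79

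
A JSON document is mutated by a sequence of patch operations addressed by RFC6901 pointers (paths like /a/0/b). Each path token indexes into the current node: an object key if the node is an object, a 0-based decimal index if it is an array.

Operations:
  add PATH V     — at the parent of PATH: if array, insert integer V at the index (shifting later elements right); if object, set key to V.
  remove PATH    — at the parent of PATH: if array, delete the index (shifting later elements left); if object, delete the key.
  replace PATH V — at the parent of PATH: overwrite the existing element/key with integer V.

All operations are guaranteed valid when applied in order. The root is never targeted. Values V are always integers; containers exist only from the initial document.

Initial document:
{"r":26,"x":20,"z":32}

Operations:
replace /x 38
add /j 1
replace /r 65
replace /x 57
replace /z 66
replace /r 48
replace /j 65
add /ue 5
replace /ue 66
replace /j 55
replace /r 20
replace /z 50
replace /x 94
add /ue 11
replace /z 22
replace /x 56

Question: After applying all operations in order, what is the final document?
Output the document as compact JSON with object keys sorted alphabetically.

Answer: {"j":55,"r":20,"ue":11,"x":56,"z":22}

Derivation:
After op 1 (replace /x 38): {"r":26,"x":38,"z":32}
After op 2 (add /j 1): {"j":1,"r":26,"x":38,"z":32}
After op 3 (replace /r 65): {"j":1,"r":65,"x":38,"z":32}
After op 4 (replace /x 57): {"j":1,"r":65,"x":57,"z":32}
After op 5 (replace /z 66): {"j":1,"r":65,"x":57,"z":66}
After op 6 (replace /r 48): {"j":1,"r":48,"x":57,"z":66}
After op 7 (replace /j 65): {"j":65,"r":48,"x":57,"z":66}
After op 8 (add /ue 5): {"j":65,"r":48,"ue":5,"x":57,"z":66}
After op 9 (replace /ue 66): {"j":65,"r":48,"ue":66,"x":57,"z":66}
After op 10 (replace /j 55): {"j":55,"r":48,"ue":66,"x":57,"z":66}
After op 11 (replace /r 20): {"j":55,"r":20,"ue":66,"x":57,"z":66}
After op 12 (replace /z 50): {"j":55,"r":20,"ue":66,"x":57,"z":50}
After op 13 (replace /x 94): {"j":55,"r":20,"ue":66,"x":94,"z":50}
After op 14 (add /ue 11): {"j":55,"r":20,"ue":11,"x":94,"z":50}
After op 15 (replace /z 22): {"j":55,"r":20,"ue":11,"x":94,"z":22}
After op 16 (replace /x 56): {"j":55,"r":20,"ue":11,"x":56,"z":22}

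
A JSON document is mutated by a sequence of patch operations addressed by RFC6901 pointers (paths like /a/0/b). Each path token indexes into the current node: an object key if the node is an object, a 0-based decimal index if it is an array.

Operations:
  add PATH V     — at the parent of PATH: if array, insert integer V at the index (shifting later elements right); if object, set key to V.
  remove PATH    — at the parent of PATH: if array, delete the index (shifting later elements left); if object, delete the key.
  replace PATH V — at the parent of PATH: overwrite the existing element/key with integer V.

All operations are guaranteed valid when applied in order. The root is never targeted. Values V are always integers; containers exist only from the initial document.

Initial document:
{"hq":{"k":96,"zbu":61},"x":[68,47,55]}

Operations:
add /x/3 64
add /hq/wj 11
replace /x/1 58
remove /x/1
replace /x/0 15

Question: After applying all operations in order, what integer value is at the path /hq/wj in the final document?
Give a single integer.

After op 1 (add /x/3 64): {"hq":{"k":96,"zbu":61},"x":[68,47,55,64]}
After op 2 (add /hq/wj 11): {"hq":{"k":96,"wj":11,"zbu":61},"x":[68,47,55,64]}
After op 3 (replace /x/1 58): {"hq":{"k":96,"wj":11,"zbu":61},"x":[68,58,55,64]}
After op 4 (remove /x/1): {"hq":{"k":96,"wj":11,"zbu":61},"x":[68,55,64]}
After op 5 (replace /x/0 15): {"hq":{"k":96,"wj":11,"zbu":61},"x":[15,55,64]}
Value at /hq/wj: 11

Answer: 11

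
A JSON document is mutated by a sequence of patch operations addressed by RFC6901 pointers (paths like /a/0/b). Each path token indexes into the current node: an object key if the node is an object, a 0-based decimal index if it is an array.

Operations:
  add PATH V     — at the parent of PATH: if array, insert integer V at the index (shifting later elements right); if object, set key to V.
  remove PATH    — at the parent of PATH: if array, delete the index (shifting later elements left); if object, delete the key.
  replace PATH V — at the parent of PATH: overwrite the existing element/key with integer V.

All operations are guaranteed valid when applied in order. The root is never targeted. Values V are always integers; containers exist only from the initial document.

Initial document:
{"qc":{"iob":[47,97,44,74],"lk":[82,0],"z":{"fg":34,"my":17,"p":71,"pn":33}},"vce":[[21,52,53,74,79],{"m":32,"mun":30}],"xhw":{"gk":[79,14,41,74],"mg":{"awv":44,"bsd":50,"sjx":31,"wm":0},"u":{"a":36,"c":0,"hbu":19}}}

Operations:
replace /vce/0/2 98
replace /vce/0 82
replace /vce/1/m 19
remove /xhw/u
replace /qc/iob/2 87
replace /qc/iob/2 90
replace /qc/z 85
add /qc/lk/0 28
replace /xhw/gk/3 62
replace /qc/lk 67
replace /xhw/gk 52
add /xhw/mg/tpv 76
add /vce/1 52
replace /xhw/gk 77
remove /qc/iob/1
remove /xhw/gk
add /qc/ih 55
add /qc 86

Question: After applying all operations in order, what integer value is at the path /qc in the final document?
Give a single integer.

After op 1 (replace /vce/0/2 98): {"qc":{"iob":[47,97,44,74],"lk":[82,0],"z":{"fg":34,"my":17,"p":71,"pn":33}},"vce":[[21,52,98,74,79],{"m":32,"mun":30}],"xhw":{"gk":[79,14,41,74],"mg":{"awv":44,"bsd":50,"sjx":31,"wm":0},"u":{"a":36,"c":0,"hbu":19}}}
After op 2 (replace /vce/0 82): {"qc":{"iob":[47,97,44,74],"lk":[82,0],"z":{"fg":34,"my":17,"p":71,"pn":33}},"vce":[82,{"m":32,"mun":30}],"xhw":{"gk":[79,14,41,74],"mg":{"awv":44,"bsd":50,"sjx":31,"wm":0},"u":{"a":36,"c":0,"hbu":19}}}
After op 3 (replace /vce/1/m 19): {"qc":{"iob":[47,97,44,74],"lk":[82,0],"z":{"fg":34,"my":17,"p":71,"pn":33}},"vce":[82,{"m":19,"mun":30}],"xhw":{"gk":[79,14,41,74],"mg":{"awv":44,"bsd":50,"sjx":31,"wm":0},"u":{"a":36,"c":0,"hbu":19}}}
After op 4 (remove /xhw/u): {"qc":{"iob":[47,97,44,74],"lk":[82,0],"z":{"fg":34,"my":17,"p":71,"pn":33}},"vce":[82,{"m":19,"mun":30}],"xhw":{"gk":[79,14,41,74],"mg":{"awv":44,"bsd":50,"sjx":31,"wm":0}}}
After op 5 (replace /qc/iob/2 87): {"qc":{"iob":[47,97,87,74],"lk":[82,0],"z":{"fg":34,"my":17,"p":71,"pn":33}},"vce":[82,{"m":19,"mun":30}],"xhw":{"gk":[79,14,41,74],"mg":{"awv":44,"bsd":50,"sjx":31,"wm":0}}}
After op 6 (replace /qc/iob/2 90): {"qc":{"iob":[47,97,90,74],"lk":[82,0],"z":{"fg":34,"my":17,"p":71,"pn":33}},"vce":[82,{"m":19,"mun":30}],"xhw":{"gk":[79,14,41,74],"mg":{"awv":44,"bsd":50,"sjx":31,"wm":0}}}
After op 7 (replace /qc/z 85): {"qc":{"iob":[47,97,90,74],"lk":[82,0],"z":85},"vce":[82,{"m":19,"mun":30}],"xhw":{"gk":[79,14,41,74],"mg":{"awv":44,"bsd":50,"sjx":31,"wm":0}}}
After op 8 (add /qc/lk/0 28): {"qc":{"iob":[47,97,90,74],"lk":[28,82,0],"z":85},"vce":[82,{"m":19,"mun":30}],"xhw":{"gk":[79,14,41,74],"mg":{"awv":44,"bsd":50,"sjx":31,"wm":0}}}
After op 9 (replace /xhw/gk/3 62): {"qc":{"iob":[47,97,90,74],"lk":[28,82,0],"z":85},"vce":[82,{"m":19,"mun":30}],"xhw":{"gk":[79,14,41,62],"mg":{"awv":44,"bsd":50,"sjx":31,"wm":0}}}
After op 10 (replace /qc/lk 67): {"qc":{"iob":[47,97,90,74],"lk":67,"z":85},"vce":[82,{"m":19,"mun":30}],"xhw":{"gk":[79,14,41,62],"mg":{"awv":44,"bsd":50,"sjx":31,"wm":0}}}
After op 11 (replace /xhw/gk 52): {"qc":{"iob":[47,97,90,74],"lk":67,"z":85},"vce":[82,{"m":19,"mun":30}],"xhw":{"gk":52,"mg":{"awv":44,"bsd":50,"sjx":31,"wm":0}}}
After op 12 (add /xhw/mg/tpv 76): {"qc":{"iob":[47,97,90,74],"lk":67,"z":85},"vce":[82,{"m":19,"mun":30}],"xhw":{"gk":52,"mg":{"awv":44,"bsd":50,"sjx":31,"tpv":76,"wm":0}}}
After op 13 (add /vce/1 52): {"qc":{"iob":[47,97,90,74],"lk":67,"z":85},"vce":[82,52,{"m":19,"mun":30}],"xhw":{"gk":52,"mg":{"awv":44,"bsd":50,"sjx":31,"tpv":76,"wm":0}}}
After op 14 (replace /xhw/gk 77): {"qc":{"iob":[47,97,90,74],"lk":67,"z":85},"vce":[82,52,{"m":19,"mun":30}],"xhw":{"gk":77,"mg":{"awv":44,"bsd":50,"sjx":31,"tpv":76,"wm":0}}}
After op 15 (remove /qc/iob/1): {"qc":{"iob":[47,90,74],"lk":67,"z":85},"vce":[82,52,{"m":19,"mun":30}],"xhw":{"gk":77,"mg":{"awv":44,"bsd":50,"sjx":31,"tpv":76,"wm":0}}}
After op 16 (remove /xhw/gk): {"qc":{"iob":[47,90,74],"lk":67,"z":85},"vce":[82,52,{"m":19,"mun":30}],"xhw":{"mg":{"awv":44,"bsd":50,"sjx":31,"tpv":76,"wm":0}}}
After op 17 (add /qc/ih 55): {"qc":{"ih":55,"iob":[47,90,74],"lk":67,"z":85},"vce":[82,52,{"m":19,"mun":30}],"xhw":{"mg":{"awv":44,"bsd":50,"sjx":31,"tpv":76,"wm":0}}}
After op 18 (add /qc 86): {"qc":86,"vce":[82,52,{"m":19,"mun":30}],"xhw":{"mg":{"awv":44,"bsd":50,"sjx":31,"tpv":76,"wm":0}}}
Value at /qc: 86

Answer: 86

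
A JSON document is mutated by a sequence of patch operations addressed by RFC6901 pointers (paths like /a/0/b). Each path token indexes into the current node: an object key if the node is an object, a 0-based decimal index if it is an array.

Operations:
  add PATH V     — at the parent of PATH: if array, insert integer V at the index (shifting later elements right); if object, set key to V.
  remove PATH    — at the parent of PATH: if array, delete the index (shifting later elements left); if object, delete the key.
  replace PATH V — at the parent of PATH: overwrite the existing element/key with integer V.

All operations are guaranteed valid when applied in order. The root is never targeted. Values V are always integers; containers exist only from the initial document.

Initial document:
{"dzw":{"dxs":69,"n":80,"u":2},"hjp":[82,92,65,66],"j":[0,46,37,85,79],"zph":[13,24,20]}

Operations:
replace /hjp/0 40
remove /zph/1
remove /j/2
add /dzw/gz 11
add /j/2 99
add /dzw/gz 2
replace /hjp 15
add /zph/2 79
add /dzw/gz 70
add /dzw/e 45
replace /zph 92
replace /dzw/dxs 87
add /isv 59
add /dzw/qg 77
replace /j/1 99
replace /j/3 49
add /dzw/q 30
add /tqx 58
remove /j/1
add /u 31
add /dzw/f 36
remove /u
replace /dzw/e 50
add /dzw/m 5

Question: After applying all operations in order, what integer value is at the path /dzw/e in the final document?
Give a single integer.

Answer: 50

Derivation:
After op 1 (replace /hjp/0 40): {"dzw":{"dxs":69,"n":80,"u":2},"hjp":[40,92,65,66],"j":[0,46,37,85,79],"zph":[13,24,20]}
After op 2 (remove /zph/1): {"dzw":{"dxs":69,"n":80,"u":2},"hjp":[40,92,65,66],"j":[0,46,37,85,79],"zph":[13,20]}
After op 3 (remove /j/2): {"dzw":{"dxs":69,"n":80,"u":2},"hjp":[40,92,65,66],"j":[0,46,85,79],"zph":[13,20]}
After op 4 (add /dzw/gz 11): {"dzw":{"dxs":69,"gz":11,"n":80,"u":2},"hjp":[40,92,65,66],"j":[0,46,85,79],"zph":[13,20]}
After op 5 (add /j/2 99): {"dzw":{"dxs":69,"gz":11,"n":80,"u":2},"hjp":[40,92,65,66],"j":[0,46,99,85,79],"zph":[13,20]}
After op 6 (add /dzw/gz 2): {"dzw":{"dxs":69,"gz":2,"n":80,"u":2},"hjp":[40,92,65,66],"j":[0,46,99,85,79],"zph":[13,20]}
After op 7 (replace /hjp 15): {"dzw":{"dxs":69,"gz":2,"n":80,"u":2},"hjp":15,"j":[0,46,99,85,79],"zph":[13,20]}
After op 8 (add /zph/2 79): {"dzw":{"dxs":69,"gz":2,"n":80,"u":2},"hjp":15,"j":[0,46,99,85,79],"zph":[13,20,79]}
After op 9 (add /dzw/gz 70): {"dzw":{"dxs":69,"gz":70,"n":80,"u":2},"hjp":15,"j":[0,46,99,85,79],"zph":[13,20,79]}
After op 10 (add /dzw/e 45): {"dzw":{"dxs":69,"e":45,"gz":70,"n":80,"u":2},"hjp":15,"j":[0,46,99,85,79],"zph":[13,20,79]}
After op 11 (replace /zph 92): {"dzw":{"dxs":69,"e":45,"gz":70,"n":80,"u":2},"hjp":15,"j":[0,46,99,85,79],"zph":92}
After op 12 (replace /dzw/dxs 87): {"dzw":{"dxs":87,"e":45,"gz":70,"n":80,"u":2},"hjp":15,"j":[0,46,99,85,79],"zph":92}
After op 13 (add /isv 59): {"dzw":{"dxs":87,"e":45,"gz":70,"n":80,"u":2},"hjp":15,"isv":59,"j":[0,46,99,85,79],"zph":92}
After op 14 (add /dzw/qg 77): {"dzw":{"dxs":87,"e":45,"gz":70,"n":80,"qg":77,"u":2},"hjp":15,"isv":59,"j":[0,46,99,85,79],"zph":92}
After op 15 (replace /j/1 99): {"dzw":{"dxs":87,"e":45,"gz":70,"n":80,"qg":77,"u":2},"hjp":15,"isv":59,"j":[0,99,99,85,79],"zph":92}
After op 16 (replace /j/3 49): {"dzw":{"dxs":87,"e":45,"gz":70,"n":80,"qg":77,"u":2},"hjp":15,"isv":59,"j":[0,99,99,49,79],"zph":92}
After op 17 (add /dzw/q 30): {"dzw":{"dxs":87,"e":45,"gz":70,"n":80,"q":30,"qg":77,"u":2},"hjp":15,"isv":59,"j":[0,99,99,49,79],"zph":92}
After op 18 (add /tqx 58): {"dzw":{"dxs":87,"e":45,"gz":70,"n":80,"q":30,"qg":77,"u":2},"hjp":15,"isv":59,"j":[0,99,99,49,79],"tqx":58,"zph":92}
After op 19 (remove /j/1): {"dzw":{"dxs":87,"e":45,"gz":70,"n":80,"q":30,"qg":77,"u":2},"hjp":15,"isv":59,"j":[0,99,49,79],"tqx":58,"zph":92}
After op 20 (add /u 31): {"dzw":{"dxs":87,"e":45,"gz":70,"n":80,"q":30,"qg":77,"u":2},"hjp":15,"isv":59,"j":[0,99,49,79],"tqx":58,"u":31,"zph":92}
After op 21 (add /dzw/f 36): {"dzw":{"dxs":87,"e":45,"f":36,"gz":70,"n":80,"q":30,"qg":77,"u":2},"hjp":15,"isv":59,"j":[0,99,49,79],"tqx":58,"u":31,"zph":92}
After op 22 (remove /u): {"dzw":{"dxs":87,"e":45,"f":36,"gz":70,"n":80,"q":30,"qg":77,"u":2},"hjp":15,"isv":59,"j":[0,99,49,79],"tqx":58,"zph":92}
After op 23 (replace /dzw/e 50): {"dzw":{"dxs":87,"e":50,"f":36,"gz":70,"n":80,"q":30,"qg":77,"u":2},"hjp":15,"isv":59,"j":[0,99,49,79],"tqx":58,"zph":92}
After op 24 (add /dzw/m 5): {"dzw":{"dxs":87,"e":50,"f":36,"gz":70,"m":5,"n":80,"q":30,"qg":77,"u":2},"hjp":15,"isv":59,"j":[0,99,49,79],"tqx":58,"zph":92}
Value at /dzw/e: 50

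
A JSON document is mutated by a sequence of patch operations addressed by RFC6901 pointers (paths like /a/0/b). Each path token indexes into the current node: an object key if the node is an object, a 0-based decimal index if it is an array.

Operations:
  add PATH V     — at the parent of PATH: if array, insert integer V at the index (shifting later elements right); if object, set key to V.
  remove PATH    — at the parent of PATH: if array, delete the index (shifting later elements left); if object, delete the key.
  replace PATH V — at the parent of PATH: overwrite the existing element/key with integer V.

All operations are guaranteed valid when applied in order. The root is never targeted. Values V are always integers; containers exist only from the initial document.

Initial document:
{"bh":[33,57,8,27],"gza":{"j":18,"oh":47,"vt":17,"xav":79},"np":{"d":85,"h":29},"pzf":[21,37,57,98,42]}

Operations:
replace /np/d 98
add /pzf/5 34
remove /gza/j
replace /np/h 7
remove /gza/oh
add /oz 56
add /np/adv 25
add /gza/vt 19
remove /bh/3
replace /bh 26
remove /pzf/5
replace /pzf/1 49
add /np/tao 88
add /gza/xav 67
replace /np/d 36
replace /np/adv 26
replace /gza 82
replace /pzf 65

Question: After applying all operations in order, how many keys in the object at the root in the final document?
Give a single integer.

After op 1 (replace /np/d 98): {"bh":[33,57,8,27],"gza":{"j":18,"oh":47,"vt":17,"xav":79},"np":{"d":98,"h":29},"pzf":[21,37,57,98,42]}
After op 2 (add /pzf/5 34): {"bh":[33,57,8,27],"gza":{"j":18,"oh":47,"vt":17,"xav":79},"np":{"d":98,"h":29},"pzf":[21,37,57,98,42,34]}
After op 3 (remove /gza/j): {"bh":[33,57,8,27],"gza":{"oh":47,"vt":17,"xav":79},"np":{"d":98,"h":29},"pzf":[21,37,57,98,42,34]}
After op 4 (replace /np/h 7): {"bh":[33,57,8,27],"gza":{"oh":47,"vt":17,"xav":79},"np":{"d":98,"h":7},"pzf":[21,37,57,98,42,34]}
After op 5 (remove /gza/oh): {"bh":[33,57,8,27],"gza":{"vt":17,"xav":79},"np":{"d":98,"h":7},"pzf":[21,37,57,98,42,34]}
After op 6 (add /oz 56): {"bh":[33,57,8,27],"gza":{"vt":17,"xav":79},"np":{"d":98,"h":7},"oz":56,"pzf":[21,37,57,98,42,34]}
After op 7 (add /np/adv 25): {"bh":[33,57,8,27],"gza":{"vt":17,"xav":79},"np":{"adv":25,"d":98,"h":7},"oz":56,"pzf":[21,37,57,98,42,34]}
After op 8 (add /gza/vt 19): {"bh":[33,57,8,27],"gza":{"vt":19,"xav":79},"np":{"adv":25,"d":98,"h":7},"oz":56,"pzf":[21,37,57,98,42,34]}
After op 9 (remove /bh/3): {"bh":[33,57,8],"gza":{"vt":19,"xav":79},"np":{"adv":25,"d":98,"h":7},"oz":56,"pzf":[21,37,57,98,42,34]}
After op 10 (replace /bh 26): {"bh":26,"gza":{"vt":19,"xav":79},"np":{"adv":25,"d":98,"h":7},"oz":56,"pzf":[21,37,57,98,42,34]}
After op 11 (remove /pzf/5): {"bh":26,"gza":{"vt":19,"xav":79},"np":{"adv":25,"d":98,"h":7},"oz":56,"pzf":[21,37,57,98,42]}
After op 12 (replace /pzf/1 49): {"bh":26,"gza":{"vt":19,"xav":79},"np":{"adv":25,"d":98,"h":7},"oz":56,"pzf":[21,49,57,98,42]}
After op 13 (add /np/tao 88): {"bh":26,"gza":{"vt":19,"xav":79},"np":{"adv":25,"d":98,"h":7,"tao":88},"oz":56,"pzf":[21,49,57,98,42]}
After op 14 (add /gza/xav 67): {"bh":26,"gza":{"vt":19,"xav":67},"np":{"adv":25,"d":98,"h":7,"tao":88},"oz":56,"pzf":[21,49,57,98,42]}
After op 15 (replace /np/d 36): {"bh":26,"gza":{"vt":19,"xav":67},"np":{"adv":25,"d":36,"h":7,"tao":88},"oz":56,"pzf":[21,49,57,98,42]}
After op 16 (replace /np/adv 26): {"bh":26,"gza":{"vt":19,"xav":67},"np":{"adv":26,"d":36,"h":7,"tao":88},"oz":56,"pzf":[21,49,57,98,42]}
After op 17 (replace /gza 82): {"bh":26,"gza":82,"np":{"adv":26,"d":36,"h":7,"tao":88},"oz":56,"pzf":[21,49,57,98,42]}
After op 18 (replace /pzf 65): {"bh":26,"gza":82,"np":{"adv":26,"d":36,"h":7,"tao":88},"oz":56,"pzf":65}
Size at the root: 5

Answer: 5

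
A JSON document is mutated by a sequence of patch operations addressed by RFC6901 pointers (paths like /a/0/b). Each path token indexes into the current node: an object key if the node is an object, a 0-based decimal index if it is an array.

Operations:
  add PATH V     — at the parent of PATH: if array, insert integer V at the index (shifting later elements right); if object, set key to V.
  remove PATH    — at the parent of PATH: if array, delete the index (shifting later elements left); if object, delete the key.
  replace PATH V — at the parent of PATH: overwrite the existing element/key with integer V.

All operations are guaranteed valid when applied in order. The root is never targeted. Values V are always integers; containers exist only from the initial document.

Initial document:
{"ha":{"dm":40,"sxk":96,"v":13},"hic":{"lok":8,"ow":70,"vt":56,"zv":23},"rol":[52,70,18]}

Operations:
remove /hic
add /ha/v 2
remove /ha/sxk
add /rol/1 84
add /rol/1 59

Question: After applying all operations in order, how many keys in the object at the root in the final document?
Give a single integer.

Answer: 2

Derivation:
After op 1 (remove /hic): {"ha":{"dm":40,"sxk":96,"v":13},"rol":[52,70,18]}
After op 2 (add /ha/v 2): {"ha":{"dm":40,"sxk":96,"v":2},"rol":[52,70,18]}
After op 3 (remove /ha/sxk): {"ha":{"dm":40,"v":2},"rol":[52,70,18]}
After op 4 (add /rol/1 84): {"ha":{"dm":40,"v":2},"rol":[52,84,70,18]}
After op 5 (add /rol/1 59): {"ha":{"dm":40,"v":2},"rol":[52,59,84,70,18]}
Size at the root: 2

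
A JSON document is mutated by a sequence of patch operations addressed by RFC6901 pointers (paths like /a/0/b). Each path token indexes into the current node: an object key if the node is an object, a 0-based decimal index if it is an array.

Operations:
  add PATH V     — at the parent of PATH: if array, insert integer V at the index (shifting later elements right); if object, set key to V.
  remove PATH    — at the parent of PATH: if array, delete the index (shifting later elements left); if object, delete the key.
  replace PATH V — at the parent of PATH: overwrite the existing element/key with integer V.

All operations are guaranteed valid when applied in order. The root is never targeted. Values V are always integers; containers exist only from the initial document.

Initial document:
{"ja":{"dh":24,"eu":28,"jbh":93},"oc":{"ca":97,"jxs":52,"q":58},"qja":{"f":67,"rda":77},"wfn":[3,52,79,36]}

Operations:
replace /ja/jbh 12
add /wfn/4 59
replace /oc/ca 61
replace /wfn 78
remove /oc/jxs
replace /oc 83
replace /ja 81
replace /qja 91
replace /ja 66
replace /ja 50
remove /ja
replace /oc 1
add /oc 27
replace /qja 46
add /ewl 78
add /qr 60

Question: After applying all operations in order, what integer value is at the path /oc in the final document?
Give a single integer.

After op 1 (replace /ja/jbh 12): {"ja":{"dh":24,"eu":28,"jbh":12},"oc":{"ca":97,"jxs":52,"q":58},"qja":{"f":67,"rda":77},"wfn":[3,52,79,36]}
After op 2 (add /wfn/4 59): {"ja":{"dh":24,"eu":28,"jbh":12},"oc":{"ca":97,"jxs":52,"q":58},"qja":{"f":67,"rda":77},"wfn":[3,52,79,36,59]}
After op 3 (replace /oc/ca 61): {"ja":{"dh":24,"eu":28,"jbh":12},"oc":{"ca":61,"jxs":52,"q":58},"qja":{"f":67,"rda":77},"wfn":[3,52,79,36,59]}
After op 4 (replace /wfn 78): {"ja":{"dh":24,"eu":28,"jbh":12},"oc":{"ca":61,"jxs":52,"q":58},"qja":{"f":67,"rda":77},"wfn":78}
After op 5 (remove /oc/jxs): {"ja":{"dh":24,"eu":28,"jbh":12},"oc":{"ca":61,"q":58},"qja":{"f":67,"rda":77},"wfn":78}
After op 6 (replace /oc 83): {"ja":{"dh":24,"eu":28,"jbh":12},"oc":83,"qja":{"f":67,"rda":77},"wfn":78}
After op 7 (replace /ja 81): {"ja":81,"oc":83,"qja":{"f":67,"rda":77},"wfn":78}
After op 8 (replace /qja 91): {"ja":81,"oc":83,"qja":91,"wfn":78}
After op 9 (replace /ja 66): {"ja":66,"oc":83,"qja":91,"wfn":78}
After op 10 (replace /ja 50): {"ja":50,"oc":83,"qja":91,"wfn":78}
After op 11 (remove /ja): {"oc":83,"qja":91,"wfn":78}
After op 12 (replace /oc 1): {"oc":1,"qja":91,"wfn":78}
After op 13 (add /oc 27): {"oc":27,"qja":91,"wfn":78}
After op 14 (replace /qja 46): {"oc":27,"qja":46,"wfn":78}
After op 15 (add /ewl 78): {"ewl":78,"oc":27,"qja":46,"wfn":78}
After op 16 (add /qr 60): {"ewl":78,"oc":27,"qja":46,"qr":60,"wfn":78}
Value at /oc: 27

Answer: 27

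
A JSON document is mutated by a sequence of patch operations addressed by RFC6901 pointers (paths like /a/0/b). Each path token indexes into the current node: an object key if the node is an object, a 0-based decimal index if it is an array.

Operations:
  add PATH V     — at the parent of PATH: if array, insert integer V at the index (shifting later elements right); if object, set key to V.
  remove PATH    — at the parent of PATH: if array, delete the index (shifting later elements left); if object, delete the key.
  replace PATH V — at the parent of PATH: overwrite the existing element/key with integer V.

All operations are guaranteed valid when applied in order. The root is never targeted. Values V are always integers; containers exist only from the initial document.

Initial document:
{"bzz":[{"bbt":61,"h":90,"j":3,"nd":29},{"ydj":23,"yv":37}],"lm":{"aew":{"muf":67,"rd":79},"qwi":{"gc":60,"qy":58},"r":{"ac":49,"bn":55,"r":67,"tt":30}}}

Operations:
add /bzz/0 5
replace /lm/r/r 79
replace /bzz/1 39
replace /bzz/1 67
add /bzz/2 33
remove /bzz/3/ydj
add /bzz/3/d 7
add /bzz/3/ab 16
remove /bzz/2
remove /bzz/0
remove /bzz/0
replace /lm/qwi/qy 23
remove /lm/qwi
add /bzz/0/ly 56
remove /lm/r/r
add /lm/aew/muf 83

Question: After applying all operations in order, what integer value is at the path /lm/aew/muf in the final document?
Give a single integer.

After op 1 (add /bzz/0 5): {"bzz":[5,{"bbt":61,"h":90,"j":3,"nd":29},{"ydj":23,"yv":37}],"lm":{"aew":{"muf":67,"rd":79},"qwi":{"gc":60,"qy":58},"r":{"ac":49,"bn":55,"r":67,"tt":30}}}
After op 2 (replace /lm/r/r 79): {"bzz":[5,{"bbt":61,"h":90,"j":3,"nd":29},{"ydj":23,"yv":37}],"lm":{"aew":{"muf":67,"rd":79},"qwi":{"gc":60,"qy":58},"r":{"ac":49,"bn":55,"r":79,"tt":30}}}
After op 3 (replace /bzz/1 39): {"bzz":[5,39,{"ydj":23,"yv":37}],"lm":{"aew":{"muf":67,"rd":79},"qwi":{"gc":60,"qy":58},"r":{"ac":49,"bn":55,"r":79,"tt":30}}}
After op 4 (replace /bzz/1 67): {"bzz":[5,67,{"ydj":23,"yv":37}],"lm":{"aew":{"muf":67,"rd":79},"qwi":{"gc":60,"qy":58},"r":{"ac":49,"bn":55,"r":79,"tt":30}}}
After op 5 (add /bzz/2 33): {"bzz":[5,67,33,{"ydj":23,"yv":37}],"lm":{"aew":{"muf":67,"rd":79},"qwi":{"gc":60,"qy":58},"r":{"ac":49,"bn":55,"r":79,"tt":30}}}
After op 6 (remove /bzz/3/ydj): {"bzz":[5,67,33,{"yv":37}],"lm":{"aew":{"muf":67,"rd":79},"qwi":{"gc":60,"qy":58},"r":{"ac":49,"bn":55,"r":79,"tt":30}}}
After op 7 (add /bzz/3/d 7): {"bzz":[5,67,33,{"d":7,"yv":37}],"lm":{"aew":{"muf":67,"rd":79},"qwi":{"gc":60,"qy":58},"r":{"ac":49,"bn":55,"r":79,"tt":30}}}
After op 8 (add /bzz/3/ab 16): {"bzz":[5,67,33,{"ab":16,"d":7,"yv":37}],"lm":{"aew":{"muf":67,"rd":79},"qwi":{"gc":60,"qy":58},"r":{"ac":49,"bn":55,"r":79,"tt":30}}}
After op 9 (remove /bzz/2): {"bzz":[5,67,{"ab":16,"d":7,"yv":37}],"lm":{"aew":{"muf":67,"rd":79},"qwi":{"gc":60,"qy":58},"r":{"ac":49,"bn":55,"r":79,"tt":30}}}
After op 10 (remove /bzz/0): {"bzz":[67,{"ab":16,"d":7,"yv":37}],"lm":{"aew":{"muf":67,"rd":79},"qwi":{"gc":60,"qy":58},"r":{"ac":49,"bn":55,"r":79,"tt":30}}}
After op 11 (remove /bzz/0): {"bzz":[{"ab":16,"d":7,"yv":37}],"lm":{"aew":{"muf":67,"rd":79},"qwi":{"gc":60,"qy":58},"r":{"ac":49,"bn":55,"r":79,"tt":30}}}
After op 12 (replace /lm/qwi/qy 23): {"bzz":[{"ab":16,"d":7,"yv":37}],"lm":{"aew":{"muf":67,"rd":79},"qwi":{"gc":60,"qy":23},"r":{"ac":49,"bn":55,"r":79,"tt":30}}}
After op 13 (remove /lm/qwi): {"bzz":[{"ab":16,"d":7,"yv":37}],"lm":{"aew":{"muf":67,"rd":79},"r":{"ac":49,"bn":55,"r":79,"tt":30}}}
After op 14 (add /bzz/0/ly 56): {"bzz":[{"ab":16,"d":7,"ly":56,"yv":37}],"lm":{"aew":{"muf":67,"rd":79},"r":{"ac":49,"bn":55,"r":79,"tt":30}}}
After op 15 (remove /lm/r/r): {"bzz":[{"ab":16,"d":7,"ly":56,"yv":37}],"lm":{"aew":{"muf":67,"rd":79},"r":{"ac":49,"bn":55,"tt":30}}}
After op 16 (add /lm/aew/muf 83): {"bzz":[{"ab":16,"d":7,"ly":56,"yv":37}],"lm":{"aew":{"muf":83,"rd":79},"r":{"ac":49,"bn":55,"tt":30}}}
Value at /lm/aew/muf: 83

Answer: 83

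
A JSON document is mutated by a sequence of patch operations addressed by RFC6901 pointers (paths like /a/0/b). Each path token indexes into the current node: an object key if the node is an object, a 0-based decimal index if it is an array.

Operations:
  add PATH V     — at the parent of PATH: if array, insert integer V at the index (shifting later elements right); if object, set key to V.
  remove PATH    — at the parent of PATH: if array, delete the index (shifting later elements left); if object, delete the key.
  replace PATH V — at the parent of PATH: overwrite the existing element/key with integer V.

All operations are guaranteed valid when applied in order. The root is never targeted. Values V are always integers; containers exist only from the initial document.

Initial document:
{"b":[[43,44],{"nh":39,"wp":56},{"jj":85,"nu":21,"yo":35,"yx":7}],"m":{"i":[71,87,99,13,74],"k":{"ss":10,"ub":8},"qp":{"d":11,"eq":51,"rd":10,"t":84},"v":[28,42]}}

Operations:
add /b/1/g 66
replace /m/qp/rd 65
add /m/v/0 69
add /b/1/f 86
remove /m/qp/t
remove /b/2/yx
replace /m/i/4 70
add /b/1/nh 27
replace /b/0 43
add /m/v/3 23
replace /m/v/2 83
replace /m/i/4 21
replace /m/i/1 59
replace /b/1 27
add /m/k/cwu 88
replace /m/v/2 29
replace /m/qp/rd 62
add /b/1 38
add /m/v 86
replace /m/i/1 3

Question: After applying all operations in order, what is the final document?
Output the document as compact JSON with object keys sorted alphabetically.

Answer: {"b":[43,38,27,{"jj":85,"nu":21,"yo":35}],"m":{"i":[71,3,99,13,21],"k":{"cwu":88,"ss":10,"ub":8},"qp":{"d":11,"eq":51,"rd":62},"v":86}}

Derivation:
After op 1 (add /b/1/g 66): {"b":[[43,44],{"g":66,"nh":39,"wp":56},{"jj":85,"nu":21,"yo":35,"yx":7}],"m":{"i":[71,87,99,13,74],"k":{"ss":10,"ub":8},"qp":{"d":11,"eq":51,"rd":10,"t":84},"v":[28,42]}}
After op 2 (replace /m/qp/rd 65): {"b":[[43,44],{"g":66,"nh":39,"wp":56},{"jj":85,"nu":21,"yo":35,"yx":7}],"m":{"i":[71,87,99,13,74],"k":{"ss":10,"ub":8},"qp":{"d":11,"eq":51,"rd":65,"t":84},"v":[28,42]}}
After op 3 (add /m/v/0 69): {"b":[[43,44],{"g":66,"nh":39,"wp":56},{"jj":85,"nu":21,"yo":35,"yx":7}],"m":{"i":[71,87,99,13,74],"k":{"ss":10,"ub":8},"qp":{"d":11,"eq":51,"rd":65,"t":84},"v":[69,28,42]}}
After op 4 (add /b/1/f 86): {"b":[[43,44],{"f":86,"g":66,"nh":39,"wp":56},{"jj":85,"nu":21,"yo":35,"yx":7}],"m":{"i":[71,87,99,13,74],"k":{"ss":10,"ub":8},"qp":{"d":11,"eq":51,"rd":65,"t":84},"v":[69,28,42]}}
After op 5 (remove /m/qp/t): {"b":[[43,44],{"f":86,"g":66,"nh":39,"wp":56},{"jj":85,"nu":21,"yo":35,"yx":7}],"m":{"i":[71,87,99,13,74],"k":{"ss":10,"ub":8},"qp":{"d":11,"eq":51,"rd":65},"v":[69,28,42]}}
After op 6 (remove /b/2/yx): {"b":[[43,44],{"f":86,"g":66,"nh":39,"wp":56},{"jj":85,"nu":21,"yo":35}],"m":{"i":[71,87,99,13,74],"k":{"ss":10,"ub":8},"qp":{"d":11,"eq":51,"rd":65},"v":[69,28,42]}}
After op 7 (replace /m/i/4 70): {"b":[[43,44],{"f":86,"g":66,"nh":39,"wp":56},{"jj":85,"nu":21,"yo":35}],"m":{"i":[71,87,99,13,70],"k":{"ss":10,"ub":8},"qp":{"d":11,"eq":51,"rd":65},"v":[69,28,42]}}
After op 8 (add /b/1/nh 27): {"b":[[43,44],{"f":86,"g":66,"nh":27,"wp":56},{"jj":85,"nu":21,"yo":35}],"m":{"i":[71,87,99,13,70],"k":{"ss":10,"ub":8},"qp":{"d":11,"eq":51,"rd":65},"v":[69,28,42]}}
After op 9 (replace /b/0 43): {"b":[43,{"f":86,"g":66,"nh":27,"wp":56},{"jj":85,"nu":21,"yo":35}],"m":{"i":[71,87,99,13,70],"k":{"ss":10,"ub":8},"qp":{"d":11,"eq":51,"rd":65},"v":[69,28,42]}}
After op 10 (add /m/v/3 23): {"b":[43,{"f":86,"g":66,"nh":27,"wp":56},{"jj":85,"nu":21,"yo":35}],"m":{"i":[71,87,99,13,70],"k":{"ss":10,"ub":8},"qp":{"d":11,"eq":51,"rd":65},"v":[69,28,42,23]}}
After op 11 (replace /m/v/2 83): {"b":[43,{"f":86,"g":66,"nh":27,"wp":56},{"jj":85,"nu":21,"yo":35}],"m":{"i":[71,87,99,13,70],"k":{"ss":10,"ub":8},"qp":{"d":11,"eq":51,"rd":65},"v":[69,28,83,23]}}
After op 12 (replace /m/i/4 21): {"b":[43,{"f":86,"g":66,"nh":27,"wp":56},{"jj":85,"nu":21,"yo":35}],"m":{"i":[71,87,99,13,21],"k":{"ss":10,"ub":8},"qp":{"d":11,"eq":51,"rd":65},"v":[69,28,83,23]}}
After op 13 (replace /m/i/1 59): {"b":[43,{"f":86,"g":66,"nh":27,"wp":56},{"jj":85,"nu":21,"yo":35}],"m":{"i":[71,59,99,13,21],"k":{"ss":10,"ub":8},"qp":{"d":11,"eq":51,"rd":65},"v":[69,28,83,23]}}
After op 14 (replace /b/1 27): {"b":[43,27,{"jj":85,"nu":21,"yo":35}],"m":{"i":[71,59,99,13,21],"k":{"ss":10,"ub":8},"qp":{"d":11,"eq":51,"rd":65},"v":[69,28,83,23]}}
After op 15 (add /m/k/cwu 88): {"b":[43,27,{"jj":85,"nu":21,"yo":35}],"m":{"i":[71,59,99,13,21],"k":{"cwu":88,"ss":10,"ub":8},"qp":{"d":11,"eq":51,"rd":65},"v":[69,28,83,23]}}
After op 16 (replace /m/v/2 29): {"b":[43,27,{"jj":85,"nu":21,"yo":35}],"m":{"i":[71,59,99,13,21],"k":{"cwu":88,"ss":10,"ub":8},"qp":{"d":11,"eq":51,"rd":65},"v":[69,28,29,23]}}
After op 17 (replace /m/qp/rd 62): {"b":[43,27,{"jj":85,"nu":21,"yo":35}],"m":{"i":[71,59,99,13,21],"k":{"cwu":88,"ss":10,"ub":8},"qp":{"d":11,"eq":51,"rd":62},"v":[69,28,29,23]}}
After op 18 (add /b/1 38): {"b":[43,38,27,{"jj":85,"nu":21,"yo":35}],"m":{"i":[71,59,99,13,21],"k":{"cwu":88,"ss":10,"ub":8},"qp":{"d":11,"eq":51,"rd":62},"v":[69,28,29,23]}}
After op 19 (add /m/v 86): {"b":[43,38,27,{"jj":85,"nu":21,"yo":35}],"m":{"i":[71,59,99,13,21],"k":{"cwu":88,"ss":10,"ub":8},"qp":{"d":11,"eq":51,"rd":62},"v":86}}
After op 20 (replace /m/i/1 3): {"b":[43,38,27,{"jj":85,"nu":21,"yo":35}],"m":{"i":[71,3,99,13,21],"k":{"cwu":88,"ss":10,"ub":8},"qp":{"d":11,"eq":51,"rd":62},"v":86}}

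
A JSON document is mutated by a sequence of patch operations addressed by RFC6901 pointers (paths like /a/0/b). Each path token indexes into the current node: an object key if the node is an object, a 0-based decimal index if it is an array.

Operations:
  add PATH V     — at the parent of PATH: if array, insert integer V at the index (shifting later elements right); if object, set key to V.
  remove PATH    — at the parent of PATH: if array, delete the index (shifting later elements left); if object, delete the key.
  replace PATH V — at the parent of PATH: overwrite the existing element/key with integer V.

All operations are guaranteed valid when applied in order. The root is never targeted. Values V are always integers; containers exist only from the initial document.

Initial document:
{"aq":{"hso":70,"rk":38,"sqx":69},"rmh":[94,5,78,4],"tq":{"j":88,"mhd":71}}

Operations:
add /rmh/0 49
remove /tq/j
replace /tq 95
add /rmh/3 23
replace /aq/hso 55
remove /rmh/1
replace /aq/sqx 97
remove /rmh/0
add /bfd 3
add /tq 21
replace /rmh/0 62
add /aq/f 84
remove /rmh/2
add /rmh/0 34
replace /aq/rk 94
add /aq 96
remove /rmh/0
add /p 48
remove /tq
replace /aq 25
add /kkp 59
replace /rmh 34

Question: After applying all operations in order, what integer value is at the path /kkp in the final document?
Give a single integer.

Answer: 59

Derivation:
After op 1 (add /rmh/0 49): {"aq":{"hso":70,"rk":38,"sqx":69},"rmh":[49,94,5,78,4],"tq":{"j":88,"mhd":71}}
After op 2 (remove /tq/j): {"aq":{"hso":70,"rk":38,"sqx":69},"rmh":[49,94,5,78,4],"tq":{"mhd":71}}
After op 3 (replace /tq 95): {"aq":{"hso":70,"rk":38,"sqx":69},"rmh":[49,94,5,78,4],"tq":95}
After op 4 (add /rmh/3 23): {"aq":{"hso":70,"rk":38,"sqx":69},"rmh":[49,94,5,23,78,4],"tq":95}
After op 5 (replace /aq/hso 55): {"aq":{"hso":55,"rk":38,"sqx":69},"rmh":[49,94,5,23,78,4],"tq":95}
After op 6 (remove /rmh/1): {"aq":{"hso":55,"rk":38,"sqx":69},"rmh":[49,5,23,78,4],"tq":95}
After op 7 (replace /aq/sqx 97): {"aq":{"hso":55,"rk":38,"sqx":97},"rmh":[49,5,23,78,4],"tq":95}
After op 8 (remove /rmh/0): {"aq":{"hso":55,"rk":38,"sqx":97},"rmh":[5,23,78,4],"tq":95}
After op 9 (add /bfd 3): {"aq":{"hso":55,"rk":38,"sqx":97},"bfd":3,"rmh":[5,23,78,4],"tq":95}
After op 10 (add /tq 21): {"aq":{"hso":55,"rk":38,"sqx":97},"bfd":3,"rmh":[5,23,78,4],"tq":21}
After op 11 (replace /rmh/0 62): {"aq":{"hso":55,"rk":38,"sqx":97},"bfd":3,"rmh":[62,23,78,4],"tq":21}
After op 12 (add /aq/f 84): {"aq":{"f":84,"hso":55,"rk":38,"sqx":97},"bfd":3,"rmh":[62,23,78,4],"tq":21}
After op 13 (remove /rmh/2): {"aq":{"f":84,"hso":55,"rk":38,"sqx":97},"bfd":3,"rmh":[62,23,4],"tq":21}
After op 14 (add /rmh/0 34): {"aq":{"f":84,"hso":55,"rk":38,"sqx":97},"bfd":3,"rmh":[34,62,23,4],"tq":21}
After op 15 (replace /aq/rk 94): {"aq":{"f":84,"hso":55,"rk":94,"sqx":97},"bfd":3,"rmh":[34,62,23,4],"tq":21}
After op 16 (add /aq 96): {"aq":96,"bfd":3,"rmh":[34,62,23,4],"tq":21}
After op 17 (remove /rmh/0): {"aq":96,"bfd":3,"rmh":[62,23,4],"tq":21}
After op 18 (add /p 48): {"aq":96,"bfd":3,"p":48,"rmh":[62,23,4],"tq":21}
After op 19 (remove /tq): {"aq":96,"bfd":3,"p":48,"rmh":[62,23,4]}
After op 20 (replace /aq 25): {"aq":25,"bfd":3,"p":48,"rmh":[62,23,4]}
After op 21 (add /kkp 59): {"aq":25,"bfd":3,"kkp":59,"p":48,"rmh":[62,23,4]}
After op 22 (replace /rmh 34): {"aq":25,"bfd":3,"kkp":59,"p":48,"rmh":34}
Value at /kkp: 59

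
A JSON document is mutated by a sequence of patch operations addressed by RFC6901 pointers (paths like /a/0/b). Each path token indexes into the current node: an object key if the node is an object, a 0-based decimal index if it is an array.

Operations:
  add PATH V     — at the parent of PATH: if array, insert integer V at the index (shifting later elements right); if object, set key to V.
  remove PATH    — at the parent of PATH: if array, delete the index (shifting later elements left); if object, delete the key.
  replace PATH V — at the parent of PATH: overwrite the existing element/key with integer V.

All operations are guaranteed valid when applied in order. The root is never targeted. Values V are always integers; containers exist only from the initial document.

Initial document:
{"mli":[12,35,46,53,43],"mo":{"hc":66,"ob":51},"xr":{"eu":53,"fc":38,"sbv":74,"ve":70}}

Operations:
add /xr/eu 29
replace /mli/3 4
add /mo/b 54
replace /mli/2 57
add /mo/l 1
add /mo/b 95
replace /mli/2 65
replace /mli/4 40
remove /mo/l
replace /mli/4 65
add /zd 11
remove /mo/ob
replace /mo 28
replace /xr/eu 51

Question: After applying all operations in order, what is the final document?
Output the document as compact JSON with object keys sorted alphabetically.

Answer: {"mli":[12,35,65,4,65],"mo":28,"xr":{"eu":51,"fc":38,"sbv":74,"ve":70},"zd":11}

Derivation:
After op 1 (add /xr/eu 29): {"mli":[12,35,46,53,43],"mo":{"hc":66,"ob":51},"xr":{"eu":29,"fc":38,"sbv":74,"ve":70}}
After op 2 (replace /mli/3 4): {"mli":[12,35,46,4,43],"mo":{"hc":66,"ob":51},"xr":{"eu":29,"fc":38,"sbv":74,"ve":70}}
After op 3 (add /mo/b 54): {"mli":[12,35,46,4,43],"mo":{"b":54,"hc":66,"ob":51},"xr":{"eu":29,"fc":38,"sbv":74,"ve":70}}
After op 4 (replace /mli/2 57): {"mli":[12,35,57,4,43],"mo":{"b":54,"hc":66,"ob":51},"xr":{"eu":29,"fc":38,"sbv":74,"ve":70}}
After op 5 (add /mo/l 1): {"mli":[12,35,57,4,43],"mo":{"b":54,"hc":66,"l":1,"ob":51},"xr":{"eu":29,"fc":38,"sbv":74,"ve":70}}
After op 6 (add /mo/b 95): {"mli":[12,35,57,4,43],"mo":{"b":95,"hc":66,"l":1,"ob":51},"xr":{"eu":29,"fc":38,"sbv":74,"ve":70}}
After op 7 (replace /mli/2 65): {"mli":[12,35,65,4,43],"mo":{"b":95,"hc":66,"l":1,"ob":51},"xr":{"eu":29,"fc":38,"sbv":74,"ve":70}}
After op 8 (replace /mli/4 40): {"mli":[12,35,65,4,40],"mo":{"b":95,"hc":66,"l":1,"ob":51},"xr":{"eu":29,"fc":38,"sbv":74,"ve":70}}
After op 9 (remove /mo/l): {"mli":[12,35,65,4,40],"mo":{"b":95,"hc":66,"ob":51},"xr":{"eu":29,"fc":38,"sbv":74,"ve":70}}
After op 10 (replace /mli/4 65): {"mli":[12,35,65,4,65],"mo":{"b":95,"hc":66,"ob":51},"xr":{"eu":29,"fc":38,"sbv":74,"ve":70}}
After op 11 (add /zd 11): {"mli":[12,35,65,4,65],"mo":{"b":95,"hc":66,"ob":51},"xr":{"eu":29,"fc":38,"sbv":74,"ve":70},"zd":11}
After op 12 (remove /mo/ob): {"mli":[12,35,65,4,65],"mo":{"b":95,"hc":66},"xr":{"eu":29,"fc":38,"sbv":74,"ve":70},"zd":11}
After op 13 (replace /mo 28): {"mli":[12,35,65,4,65],"mo":28,"xr":{"eu":29,"fc":38,"sbv":74,"ve":70},"zd":11}
After op 14 (replace /xr/eu 51): {"mli":[12,35,65,4,65],"mo":28,"xr":{"eu":51,"fc":38,"sbv":74,"ve":70},"zd":11}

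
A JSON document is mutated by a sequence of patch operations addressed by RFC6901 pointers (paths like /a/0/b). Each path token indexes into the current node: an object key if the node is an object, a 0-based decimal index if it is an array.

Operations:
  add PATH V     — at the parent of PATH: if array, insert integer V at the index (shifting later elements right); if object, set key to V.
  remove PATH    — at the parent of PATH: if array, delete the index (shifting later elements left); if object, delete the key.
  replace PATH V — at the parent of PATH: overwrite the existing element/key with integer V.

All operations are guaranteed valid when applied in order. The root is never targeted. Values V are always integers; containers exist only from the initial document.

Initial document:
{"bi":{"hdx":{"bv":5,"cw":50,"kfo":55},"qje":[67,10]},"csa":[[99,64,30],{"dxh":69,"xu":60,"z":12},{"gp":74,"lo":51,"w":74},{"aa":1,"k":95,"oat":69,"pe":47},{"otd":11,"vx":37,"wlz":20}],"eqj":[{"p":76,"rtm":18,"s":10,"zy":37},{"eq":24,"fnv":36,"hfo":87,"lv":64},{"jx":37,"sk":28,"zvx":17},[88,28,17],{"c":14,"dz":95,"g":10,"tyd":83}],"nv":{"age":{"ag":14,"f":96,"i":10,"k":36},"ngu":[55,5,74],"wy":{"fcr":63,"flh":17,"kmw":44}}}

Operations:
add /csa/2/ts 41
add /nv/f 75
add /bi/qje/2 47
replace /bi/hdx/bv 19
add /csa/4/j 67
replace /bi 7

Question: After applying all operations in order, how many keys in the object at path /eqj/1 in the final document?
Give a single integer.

Answer: 4

Derivation:
After op 1 (add /csa/2/ts 41): {"bi":{"hdx":{"bv":5,"cw":50,"kfo":55},"qje":[67,10]},"csa":[[99,64,30],{"dxh":69,"xu":60,"z":12},{"gp":74,"lo":51,"ts":41,"w":74},{"aa":1,"k":95,"oat":69,"pe":47},{"otd":11,"vx":37,"wlz":20}],"eqj":[{"p":76,"rtm":18,"s":10,"zy":37},{"eq":24,"fnv":36,"hfo":87,"lv":64},{"jx":37,"sk":28,"zvx":17},[88,28,17],{"c":14,"dz":95,"g":10,"tyd":83}],"nv":{"age":{"ag":14,"f":96,"i":10,"k":36},"ngu":[55,5,74],"wy":{"fcr":63,"flh":17,"kmw":44}}}
After op 2 (add /nv/f 75): {"bi":{"hdx":{"bv":5,"cw":50,"kfo":55},"qje":[67,10]},"csa":[[99,64,30],{"dxh":69,"xu":60,"z":12},{"gp":74,"lo":51,"ts":41,"w":74},{"aa":1,"k":95,"oat":69,"pe":47},{"otd":11,"vx":37,"wlz":20}],"eqj":[{"p":76,"rtm":18,"s":10,"zy":37},{"eq":24,"fnv":36,"hfo":87,"lv":64},{"jx":37,"sk":28,"zvx":17},[88,28,17],{"c":14,"dz":95,"g":10,"tyd":83}],"nv":{"age":{"ag":14,"f":96,"i":10,"k":36},"f":75,"ngu":[55,5,74],"wy":{"fcr":63,"flh":17,"kmw":44}}}
After op 3 (add /bi/qje/2 47): {"bi":{"hdx":{"bv":5,"cw":50,"kfo":55},"qje":[67,10,47]},"csa":[[99,64,30],{"dxh":69,"xu":60,"z":12},{"gp":74,"lo":51,"ts":41,"w":74},{"aa":1,"k":95,"oat":69,"pe":47},{"otd":11,"vx":37,"wlz":20}],"eqj":[{"p":76,"rtm":18,"s":10,"zy":37},{"eq":24,"fnv":36,"hfo":87,"lv":64},{"jx":37,"sk":28,"zvx":17},[88,28,17],{"c":14,"dz":95,"g":10,"tyd":83}],"nv":{"age":{"ag":14,"f":96,"i":10,"k":36},"f":75,"ngu":[55,5,74],"wy":{"fcr":63,"flh":17,"kmw":44}}}
After op 4 (replace /bi/hdx/bv 19): {"bi":{"hdx":{"bv":19,"cw":50,"kfo":55},"qje":[67,10,47]},"csa":[[99,64,30],{"dxh":69,"xu":60,"z":12},{"gp":74,"lo":51,"ts":41,"w":74},{"aa":1,"k":95,"oat":69,"pe":47},{"otd":11,"vx":37,"wlz":20}],"eqj":[{"p":76,"rtm":18,"s":10,"zy":37},{"eq":24,"fnv":36,"hfo":87,"lv":64},{"jx":37,"sk":28,"zvx":17},[88,28,17],{"c":14,"dz":95,"g":10,"tyd":83}],"nv":{"age":{"ag":14,"f":96,"i":10,"k":36},"f":75,"ngu":[55,5,74],"wy":{"fcr":63,"flh":17,"kmw":44}}}
After op 5 (add /csa/4/j 67): {"bi":{"hdx":{"bv":19,"cw":50,"kfo":55},"qje":[67,10,47]},"csa":[[99,64,30],{"dxh":69,"xu":60,"z":12},{"gp":74,"lo":51,"ts":41,"w":74},{"aa":1,"k":95,"oat":69,"pe":47},{"j":67,"otd":11,"vx":37,"wlz":20}],"eqj":[{"p":76,"rtm":18,"s":10,"zy":37},{"eq":24,"fnv":36,"hfo":87,"lv":64},{"jx":37,"sk":28,"zvx":17},[88,28,17],{"c":14,"dz":95,"g":10,"tyd":83}],"nv":{"age":{"ag":14,"f":96,"i":10,"k":36},"f":75,"ngu":[55,5,74],"wy":{"fcr":63,"flh":17,"kmw":44}}}
After op 6 (replace /bi 7): {"bi":7,"csa":[[99,64,30],{"dxh":69,"xu":60,"z":12},{"gp":74,"lo":51,"ts":41,"w":74},{"aa":1,"k":95,"oat":69,"pe":47},{"j":67,"otd":11,"vx":37,"wlz":20}],"eqj":[{"p":76,"rtm":18,"s":10,"zy":37},{"eq":24,"fnv":36,"hfo":87,"lv":64},{"jx":37,"sk":28,"zvx":17},[88,28,17],{"c":14,"dz":95,"g":10,"tyd":83}],"nv":{"age":{"ag":14,"f":96,"i":10,"k":36},"f":75,"ngu":[55,5,74],"wy":{"fcr":63,"flh":17,"kmw":44}}}
Size at path /eqj/1: 4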